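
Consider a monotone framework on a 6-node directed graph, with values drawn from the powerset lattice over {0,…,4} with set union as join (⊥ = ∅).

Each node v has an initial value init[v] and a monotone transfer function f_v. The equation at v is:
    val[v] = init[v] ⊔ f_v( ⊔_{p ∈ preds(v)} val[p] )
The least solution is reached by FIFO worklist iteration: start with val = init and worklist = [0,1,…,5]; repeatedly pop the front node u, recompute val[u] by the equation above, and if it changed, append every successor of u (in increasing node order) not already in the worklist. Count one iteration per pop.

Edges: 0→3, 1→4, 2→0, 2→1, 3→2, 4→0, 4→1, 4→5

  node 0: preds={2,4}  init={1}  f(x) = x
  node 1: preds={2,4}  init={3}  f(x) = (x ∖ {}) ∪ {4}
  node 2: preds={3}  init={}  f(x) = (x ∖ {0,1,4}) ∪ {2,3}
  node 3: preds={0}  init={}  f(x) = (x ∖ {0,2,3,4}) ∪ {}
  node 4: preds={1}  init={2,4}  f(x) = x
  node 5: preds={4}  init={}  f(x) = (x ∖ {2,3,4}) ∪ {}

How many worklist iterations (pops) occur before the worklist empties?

10

Worklist (10 pops):
  #1 pop 0: in={2,4} → {1,2,4} (was {1}); enqueue []
  #2 pop 1: in={2,4} → {2,3,4} (was {3}); enqueue []
  #3 pop 2: in={} → {2,3} (was {}); enqueue [0,1]
  #4 pop 3: in={1,2,4} → {1} (was {}); enqueue [2]
  #5 pop 4: in={2,3,4} → {2,3,4} (was {2,4}); enqueue []
  #6 pop 5: in={2,3,4} → {} (no change)
  #7 pop 0: in={2,3,4} → {1,2,3,4} (was {1,2,4}); enqueue [3]
  #8 pop 1: in={2,3,4} → {2,3,4} (no change)
  #9 pop 2: in={1} → {2,3} (no change)
  #10 pop 3: in={1,2,3,4} → {1} (no change)

Fixpoint:
  val[0] = {1,2,3,4}
  val[1] = {2,3,4}
  val[2] = {2,3}
  val[3] = {1}
  val[4] = {2,3,4}
  val[5] = {}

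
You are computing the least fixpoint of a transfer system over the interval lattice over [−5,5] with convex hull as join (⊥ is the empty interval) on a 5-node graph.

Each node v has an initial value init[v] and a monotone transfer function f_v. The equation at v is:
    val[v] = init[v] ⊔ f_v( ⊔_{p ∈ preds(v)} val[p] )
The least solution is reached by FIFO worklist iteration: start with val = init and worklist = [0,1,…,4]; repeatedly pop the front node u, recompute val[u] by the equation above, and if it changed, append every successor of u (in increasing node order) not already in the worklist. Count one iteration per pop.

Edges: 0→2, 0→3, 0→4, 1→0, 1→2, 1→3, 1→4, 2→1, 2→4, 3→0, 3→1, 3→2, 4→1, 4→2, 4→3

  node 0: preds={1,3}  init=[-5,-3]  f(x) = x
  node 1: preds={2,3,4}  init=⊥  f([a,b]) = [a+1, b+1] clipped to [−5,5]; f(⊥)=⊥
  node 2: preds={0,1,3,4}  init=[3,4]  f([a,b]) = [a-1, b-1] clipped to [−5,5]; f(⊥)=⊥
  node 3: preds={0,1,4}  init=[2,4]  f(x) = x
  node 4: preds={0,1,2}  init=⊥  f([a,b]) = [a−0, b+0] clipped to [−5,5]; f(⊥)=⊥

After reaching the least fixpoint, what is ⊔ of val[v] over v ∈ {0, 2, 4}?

[-5,5]

Iteration log — 11 steps:
  step 1. node 0  ⊔preds=[2,4]  new=[-5,4]  old=[-5,-3]  +wl: 
  step 2. node 1  ⊔preds=[2,4]  new=[3,5]  old=⊥  +wl: 0
  step 3. node 2  ⊔preds=[-5,5]  new=[-5,4]  old=[3,4]  +wl: 1
  step 4. node 3  ⊔preds=[-5,5]  new=[-5,5]  old=[2,4]  +wl: 2
  step 5. node 4  ⊔preds=[-5,5]  new=[-5,5]  old=⊥  +wl: 3
  step 6. node 0  ⊔preds=[-5,5]  new=[-5,5]  old=[-5,4]  +wl: 4
  step 7. node 1  ⊔preds=[-5,5]  new=[-4,5]  old=[3,5]  +wl: 0
  step 8. node 2  ⊔preds=[-5,5]  new=[-5,4]  stable
  step 9. node 3  ⊔preds=[-5,5]  new=[-5,5]  stable
  step 10. node 4  ⊔preds=[-5,5]  new=[-5,5]  stable
  step 11. node 0  ⊔preds=[-5,5]  new=[-5,5]  stable

Least fixpoint reached:
  node 0: [-5,5]
  node 1: [-4,5]
  node 2: [-5,4]
  node 3: [-5,5]
  node 4: [-5,5]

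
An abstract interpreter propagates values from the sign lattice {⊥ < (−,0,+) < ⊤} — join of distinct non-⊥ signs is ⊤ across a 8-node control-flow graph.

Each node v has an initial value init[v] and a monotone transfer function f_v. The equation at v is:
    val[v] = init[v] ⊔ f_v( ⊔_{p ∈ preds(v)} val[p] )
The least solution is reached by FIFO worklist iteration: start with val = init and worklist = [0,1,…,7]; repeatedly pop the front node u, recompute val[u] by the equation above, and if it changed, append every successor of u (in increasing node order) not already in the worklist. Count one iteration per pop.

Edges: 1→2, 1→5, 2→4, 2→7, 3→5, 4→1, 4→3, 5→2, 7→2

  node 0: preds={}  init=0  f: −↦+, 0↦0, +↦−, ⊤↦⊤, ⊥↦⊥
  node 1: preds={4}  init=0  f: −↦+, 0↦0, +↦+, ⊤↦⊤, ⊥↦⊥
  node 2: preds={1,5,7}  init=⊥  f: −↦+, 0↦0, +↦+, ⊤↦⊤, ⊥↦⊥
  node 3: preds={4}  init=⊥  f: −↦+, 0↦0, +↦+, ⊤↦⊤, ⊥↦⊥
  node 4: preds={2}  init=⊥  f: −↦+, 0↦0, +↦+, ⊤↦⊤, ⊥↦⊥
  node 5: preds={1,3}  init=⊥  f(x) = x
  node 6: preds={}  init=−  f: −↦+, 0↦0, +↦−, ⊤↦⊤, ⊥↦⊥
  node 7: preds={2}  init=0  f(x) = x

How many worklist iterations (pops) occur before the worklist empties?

Iteration log — 12 steps:
  step 1. node 0  ⊔preds=⊥  new=0  stable
  step 2. node 1  ⊔preds=⊥  new=0  stable
  step 3. node 2  ⊔preds=0  new=0  old=⊥  +wl: 
  step 4. node 3  ⊔preds=⊥  new=⊥  stable
  step 5. node 4  ⊔preds=0  new=0  old=⊥  +wl: 1,3
  step 6. node 5  ⊔preds=0  new=0  old=⊥  +wl: 2
  step 7. node 6  ⊔preds=⊥  new=−  stable
  step 8. node 7  ⊔preds=0  new=0  stable
  step 9. node 1  ⊔preds=0  new=0  stable
  step 10. node 3  ⊔preds=0  new=0  old=⊥  +wl: 5
  step 11. node 2  ⊔preds=0  new=0  stable
  step 12. node 5  ⊔preds=0  new=0  stable

Least fixpoint reached:
  node 0: 0
  node 1: 0
  node 2: 0
  node 3: 0
  node 4: 0
  node 5: 0
  node 6: −
  node 7: 0

12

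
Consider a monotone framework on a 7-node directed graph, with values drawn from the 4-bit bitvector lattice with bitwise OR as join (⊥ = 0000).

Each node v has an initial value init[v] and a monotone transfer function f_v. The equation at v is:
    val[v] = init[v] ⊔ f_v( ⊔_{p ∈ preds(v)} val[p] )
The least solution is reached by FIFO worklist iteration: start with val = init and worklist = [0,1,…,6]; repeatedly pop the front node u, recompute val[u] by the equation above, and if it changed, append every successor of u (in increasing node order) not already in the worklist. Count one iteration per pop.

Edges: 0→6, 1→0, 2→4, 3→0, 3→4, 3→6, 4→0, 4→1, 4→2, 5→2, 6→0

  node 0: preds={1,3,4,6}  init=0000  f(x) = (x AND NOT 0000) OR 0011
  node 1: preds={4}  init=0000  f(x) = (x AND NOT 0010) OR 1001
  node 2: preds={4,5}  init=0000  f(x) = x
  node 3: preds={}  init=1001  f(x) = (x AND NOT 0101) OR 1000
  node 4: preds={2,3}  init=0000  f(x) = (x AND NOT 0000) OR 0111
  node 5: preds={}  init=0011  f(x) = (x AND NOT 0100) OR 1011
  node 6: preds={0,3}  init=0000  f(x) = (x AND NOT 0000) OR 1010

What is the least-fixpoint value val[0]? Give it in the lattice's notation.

Worklist (13 pops):
  #1 pop 0: in=1001 → 1011 (was 0000); enqueue []
  #2 pop 1: in=0000 → 1001 (was 0000); enqueue [0]
  #3 pop 2: in=0011 → 0011 (was 0000); enqueue []
  #4 pop 3: in=0000 → 1001 (no change)
  #5 pop 4: in=1011 → 1111 (was 0000); enqueue [1,2]
  #6 pop 5: in=0000 → 1011 (was 0011); enqueue []
  #7 pop 6: in=1011 → 1011 (was 0000); enqueue []
  #8 pop 0: in=1111 → 1111 (was 1011); enqueue [6]
  #9 pop 1: in=1111 → 1101 (was 1001); enqueue [0]
  #10 pop 2: in=1111 → 1111 (was 0011); enqueue [4]
  #11 pop 6: in=1111 → 1111 (was 1011); enqueue []
  #12 pop 0: in=1111 → 1111 (no change)
  #13 pop 4: in=1111 → 1111 (no change)

Fixpoint:
  val[0] = 1111
  val[1] = 1101
  val[2] = 1111
  val[3] = 1001
  val[4] = 1111
  val[5] = 1011
  val[6] = 1111

1111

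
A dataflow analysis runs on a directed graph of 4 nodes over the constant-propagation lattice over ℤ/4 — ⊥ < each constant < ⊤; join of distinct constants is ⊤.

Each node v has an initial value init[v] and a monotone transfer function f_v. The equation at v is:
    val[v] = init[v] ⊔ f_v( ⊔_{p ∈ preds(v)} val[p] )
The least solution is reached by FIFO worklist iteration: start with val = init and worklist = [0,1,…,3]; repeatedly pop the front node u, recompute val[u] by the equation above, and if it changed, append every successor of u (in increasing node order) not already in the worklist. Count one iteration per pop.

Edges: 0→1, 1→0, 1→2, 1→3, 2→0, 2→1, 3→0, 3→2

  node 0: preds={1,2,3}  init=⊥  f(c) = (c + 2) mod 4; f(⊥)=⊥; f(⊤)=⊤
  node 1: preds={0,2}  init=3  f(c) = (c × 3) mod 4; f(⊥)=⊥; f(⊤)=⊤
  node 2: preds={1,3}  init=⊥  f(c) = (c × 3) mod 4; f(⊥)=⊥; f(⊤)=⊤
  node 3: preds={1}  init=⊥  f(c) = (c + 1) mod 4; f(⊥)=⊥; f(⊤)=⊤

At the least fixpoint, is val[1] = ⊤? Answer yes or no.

yes

Trace (12 dequeues):
  [1] u=0 | in 3 | out 1 | prev ⊥ | push {}
  [2] u=1 | in 1 | out 3 | ==
  [3] u=2 | in 3 | out 1 | prev ⊥ | push {0,1}
  [4] u=3 | in 3 | out 0 | prev ⊥ | push {2}
  [5] u=0 | in ⊤ | out ⊤ | prev 1 | push {}
  [6] u=1 | in ⊤ | out ⊤ | prev 3 | push {0,3}
  [7] u=2 | in ⊤ | out ⊤ | prev 1 | push {1}
  [8] u=0 | in ⊤ | out ⊤ | ==
  [9] u=3 | in ⊤ | out ⊤ | prev 0 | push {0,2}
  [10] u=1 | in ⊤ | out ⊤ | ==
  [11] u=0 | in ⊤ | out ⊤ | ==
  [12] u=2 | in ⊤ | out ⊤ | ==

Converged values:
  [0] ⊤
  [1] ⊤
  [2] ⊤
  [3] ⊤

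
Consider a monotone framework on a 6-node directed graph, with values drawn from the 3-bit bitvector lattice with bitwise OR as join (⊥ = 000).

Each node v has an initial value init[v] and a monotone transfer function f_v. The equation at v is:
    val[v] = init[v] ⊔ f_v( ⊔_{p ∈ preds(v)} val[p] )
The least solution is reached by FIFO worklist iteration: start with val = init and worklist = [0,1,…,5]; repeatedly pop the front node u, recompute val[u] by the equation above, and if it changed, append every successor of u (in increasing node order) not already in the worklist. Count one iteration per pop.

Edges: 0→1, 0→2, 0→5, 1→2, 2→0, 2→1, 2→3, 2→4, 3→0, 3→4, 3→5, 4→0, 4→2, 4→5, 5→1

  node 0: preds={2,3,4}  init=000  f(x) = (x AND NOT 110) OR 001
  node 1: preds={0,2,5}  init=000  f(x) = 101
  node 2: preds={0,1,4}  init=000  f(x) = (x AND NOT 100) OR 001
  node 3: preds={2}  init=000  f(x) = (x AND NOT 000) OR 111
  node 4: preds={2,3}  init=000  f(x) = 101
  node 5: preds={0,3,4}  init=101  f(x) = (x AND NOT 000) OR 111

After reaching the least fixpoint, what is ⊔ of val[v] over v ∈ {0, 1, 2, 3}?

Trace (9 dequeues):
  [1] u=0 | in 000 | out 001 | prev 000 | push {}
  [2] u=1 | in 101 | out 101 | prev 000 | push {}
  [3] u=2 | in 101 | out 001 | prev 000 | push {0,1}
  [4] u=3 | in 001 | out 111 | prev 000 | push {}
  [5] u=4 | in 111 | out 101 | prev 000 | push {2}
  [6] u=5 | in 111 | out 111 | prev 101 | push {}
  [7] u=0 | in 111 | out 001 | ==
  [8] u=1 | in 111 | out 101 | ==
  [9] u=2 | in 101 | out 001 | ==

Converged values:
  [0] 001
  [1] 101
  [2] 001
  [3] 111
  [4] 101
  [5] 111

111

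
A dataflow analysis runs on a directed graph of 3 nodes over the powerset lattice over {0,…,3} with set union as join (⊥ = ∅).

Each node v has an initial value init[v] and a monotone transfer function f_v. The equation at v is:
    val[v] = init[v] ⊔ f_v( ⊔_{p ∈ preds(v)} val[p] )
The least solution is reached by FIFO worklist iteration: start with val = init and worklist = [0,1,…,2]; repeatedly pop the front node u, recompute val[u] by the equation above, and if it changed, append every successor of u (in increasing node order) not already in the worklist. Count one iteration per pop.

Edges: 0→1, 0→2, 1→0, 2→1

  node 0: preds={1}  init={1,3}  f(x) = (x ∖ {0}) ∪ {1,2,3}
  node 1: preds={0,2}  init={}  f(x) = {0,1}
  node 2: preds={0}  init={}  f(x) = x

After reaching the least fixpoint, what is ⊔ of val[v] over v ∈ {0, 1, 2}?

Trace (5 dequeues):
  [1] u=0 | in {} | out {1,2,3} | prev {1,3} | push {}
  [2] u=1 | in {1,2,3} | out {0,1} | prev {} | push {0}
  [3] u=2 | in {1,2,3} | out {1,2,3} | prev {} | push {1}
  [4] u=0 | in {0,1} | out {1,2,3} | ==
  [5] u=1 | in {1,2,3} | out {0,1} | ==

Converged values:
  [0] {1,2,3}
  [1] {0,1}
  [2] {1,2,3}

{0,1,2,3}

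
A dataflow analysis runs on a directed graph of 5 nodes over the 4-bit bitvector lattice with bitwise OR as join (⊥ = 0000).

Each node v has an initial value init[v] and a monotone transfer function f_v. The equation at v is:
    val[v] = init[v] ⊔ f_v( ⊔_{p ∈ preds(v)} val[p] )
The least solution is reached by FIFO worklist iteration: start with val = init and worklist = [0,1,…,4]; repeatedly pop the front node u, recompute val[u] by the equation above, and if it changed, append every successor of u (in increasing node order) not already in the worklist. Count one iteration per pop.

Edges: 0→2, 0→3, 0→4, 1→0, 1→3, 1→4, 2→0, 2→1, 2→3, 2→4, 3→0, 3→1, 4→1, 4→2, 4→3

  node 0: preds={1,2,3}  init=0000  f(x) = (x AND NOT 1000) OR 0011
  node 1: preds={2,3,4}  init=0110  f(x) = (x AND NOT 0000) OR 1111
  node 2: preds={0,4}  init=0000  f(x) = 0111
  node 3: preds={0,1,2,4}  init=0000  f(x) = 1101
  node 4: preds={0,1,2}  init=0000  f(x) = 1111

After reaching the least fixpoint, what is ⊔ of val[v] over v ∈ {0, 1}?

Worklist (9 pops):
  #1 pop 0: in=0110 → 0111 (was 0000); enqueue []
  #2 pop 1: in=0000 → 1111 (was 0110); enqueue [0]
  #3 pop 2: in=0111 → 0111 (was 0000); enqueue [1]
  #4 pop 3: in=1111 → 1101 (was 0000); enqueue []
  #5 pop 4: in=1111 → 1111 (was 0000); enqueue [2,3]
  #6 pop 0: in=1111 → 0111 (no change)
  #7 pop 1: in=1111 → 1111 (no change)
  #8 pop 2: in=1111 → 0111 (no change)
  #9 pop 3: in=1111 → 1101 (no change)

Fixpoint:
  val[0] = 0111
  val[1] = 1111
  val[2] = 0111
  val[3] = 1101
  val[4] = 1111

1111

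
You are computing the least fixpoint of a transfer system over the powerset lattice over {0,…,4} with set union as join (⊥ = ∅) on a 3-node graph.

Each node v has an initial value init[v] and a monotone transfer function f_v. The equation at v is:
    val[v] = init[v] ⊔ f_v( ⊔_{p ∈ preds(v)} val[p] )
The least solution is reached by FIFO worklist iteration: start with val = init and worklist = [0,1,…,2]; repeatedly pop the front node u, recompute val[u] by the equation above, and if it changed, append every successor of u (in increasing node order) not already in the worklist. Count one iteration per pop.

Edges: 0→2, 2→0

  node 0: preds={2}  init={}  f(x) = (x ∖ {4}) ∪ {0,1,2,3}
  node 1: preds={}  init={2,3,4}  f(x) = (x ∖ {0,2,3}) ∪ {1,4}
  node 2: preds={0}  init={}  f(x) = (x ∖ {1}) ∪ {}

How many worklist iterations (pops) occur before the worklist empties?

4

Worklist (4 pops):
  #1 pop 0: in={} → {0,1,2,3} (was {}); enqueue []
  #2 pop 1: in={} → {1,2,3,4} (was {2,3,4}); enqueue []
  #3 pop 2: in={0,1,2,3} → {0,2,3} (was {}); enqueue [0]
  #4 pop 0: in={0,2,3} → {0,1,2,3} (no change)

Fixpoint:
  val[0] = {0,1,2,3}
  val[1] = {1,2,3,4}
  val[2] = {0,2,3}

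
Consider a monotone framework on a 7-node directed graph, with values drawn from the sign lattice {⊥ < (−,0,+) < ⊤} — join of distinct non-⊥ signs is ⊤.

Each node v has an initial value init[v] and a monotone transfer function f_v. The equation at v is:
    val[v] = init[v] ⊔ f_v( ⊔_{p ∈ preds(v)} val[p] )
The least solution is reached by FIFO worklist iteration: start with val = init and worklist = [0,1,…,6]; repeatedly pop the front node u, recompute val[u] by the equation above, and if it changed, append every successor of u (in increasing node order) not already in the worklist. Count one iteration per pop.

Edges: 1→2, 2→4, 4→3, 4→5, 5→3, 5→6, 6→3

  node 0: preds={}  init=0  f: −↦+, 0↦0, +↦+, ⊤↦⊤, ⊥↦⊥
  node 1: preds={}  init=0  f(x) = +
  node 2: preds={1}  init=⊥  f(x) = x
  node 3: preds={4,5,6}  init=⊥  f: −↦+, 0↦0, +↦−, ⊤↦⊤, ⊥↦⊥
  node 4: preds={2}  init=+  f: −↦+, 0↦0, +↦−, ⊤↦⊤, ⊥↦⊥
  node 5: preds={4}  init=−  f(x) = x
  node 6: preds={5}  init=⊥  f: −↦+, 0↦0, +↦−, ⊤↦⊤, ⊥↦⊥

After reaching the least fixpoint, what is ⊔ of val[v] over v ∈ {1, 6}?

Iteration log — 8 steps:
  step 1. node 0  ⊔preds=⊥  new=0  stable
  step 2. node 1  ⊔preds=⊥  new=⊤  old=0  +wl: 
  step 3. node 2  ⊔preds=⊤  new=⊤  old=⊥  +wl: 
  step 4. node 3  ⊔preds=⊤  new=⊤  old=⊥  +wl: 
  step 5. node 4  ⊔preds=⊤  new=⊤  old=+  +wl: 3
  step 6. node 5  ⊔preds=⊤  new=⊤  old=−  +wl: 
  step 7. node 6  ⊔preds=⊤  new=⊤  old=⊥  +wl: 
  step 8. node 3  ⊔preds=⊤  new=⊤  stable

Least fixpoint reached:
  node 0: 0
  node 1: ⊤
  node 2: ⊤
  node 3: ⊤
  node 4: ⊤
  node 5: ⊤
  node 6: ⊤

⊤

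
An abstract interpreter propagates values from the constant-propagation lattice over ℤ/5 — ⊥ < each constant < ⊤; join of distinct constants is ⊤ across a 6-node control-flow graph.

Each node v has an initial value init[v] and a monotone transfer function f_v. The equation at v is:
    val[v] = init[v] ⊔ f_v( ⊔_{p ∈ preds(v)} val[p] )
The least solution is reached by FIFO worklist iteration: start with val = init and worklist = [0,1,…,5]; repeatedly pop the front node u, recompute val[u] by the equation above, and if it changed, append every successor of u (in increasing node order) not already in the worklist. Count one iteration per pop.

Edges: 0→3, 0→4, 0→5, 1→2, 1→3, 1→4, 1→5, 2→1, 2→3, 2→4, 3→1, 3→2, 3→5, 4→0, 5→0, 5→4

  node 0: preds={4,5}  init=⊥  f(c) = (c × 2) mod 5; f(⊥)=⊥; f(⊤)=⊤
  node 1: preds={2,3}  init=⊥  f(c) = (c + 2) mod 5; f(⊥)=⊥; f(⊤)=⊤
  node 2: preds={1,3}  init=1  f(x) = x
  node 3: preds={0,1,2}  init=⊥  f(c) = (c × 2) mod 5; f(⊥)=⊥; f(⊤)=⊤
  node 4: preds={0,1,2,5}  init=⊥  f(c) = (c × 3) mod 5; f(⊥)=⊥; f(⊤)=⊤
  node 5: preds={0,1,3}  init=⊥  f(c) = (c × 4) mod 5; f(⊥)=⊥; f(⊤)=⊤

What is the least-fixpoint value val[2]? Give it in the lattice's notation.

Worklist (12 pops):
  #1 pop 0: in=⊥ → ⊥ (no change)
  #2 pop 1: in=1 → 3 (was ⊥); enqueue []
  #3 pop 2: in=3 → ⊤ (was 1); enqueue [1]
  #4 pop 3: in=⊤ → ⊤ (was ⊥); enqueue [2]
  #5 pop 4: in=⊤ → ⊤ (was ⊥); enqueue [0]
  #6 pop 5: in=⊤ → ⊤ (was ⊥); enqueue [4]
  #7 pop 1: in=⊤ → ⊤ (was 3); enqueue [3,5]
  #8 pop 2: in=⊤ → ⊤ (no change)
  #9 pop 0: in=⊤ → ⊤ (was ⊥); enqueue []
  #10 pop 4: in=⊤ → ⊤ (no change)
  #11 pop 3: in=⊤ → ⊤ (no change)
  #12 pop 5: in=⊤ → ⊤ (no change)

Fixpoint:
  val[0] = ⊤
  val[1] = ⊤
  val[2] = ⊤
  val[3] = ⊤
  val[4] = ⊤
  val[5] = ⊤

⊤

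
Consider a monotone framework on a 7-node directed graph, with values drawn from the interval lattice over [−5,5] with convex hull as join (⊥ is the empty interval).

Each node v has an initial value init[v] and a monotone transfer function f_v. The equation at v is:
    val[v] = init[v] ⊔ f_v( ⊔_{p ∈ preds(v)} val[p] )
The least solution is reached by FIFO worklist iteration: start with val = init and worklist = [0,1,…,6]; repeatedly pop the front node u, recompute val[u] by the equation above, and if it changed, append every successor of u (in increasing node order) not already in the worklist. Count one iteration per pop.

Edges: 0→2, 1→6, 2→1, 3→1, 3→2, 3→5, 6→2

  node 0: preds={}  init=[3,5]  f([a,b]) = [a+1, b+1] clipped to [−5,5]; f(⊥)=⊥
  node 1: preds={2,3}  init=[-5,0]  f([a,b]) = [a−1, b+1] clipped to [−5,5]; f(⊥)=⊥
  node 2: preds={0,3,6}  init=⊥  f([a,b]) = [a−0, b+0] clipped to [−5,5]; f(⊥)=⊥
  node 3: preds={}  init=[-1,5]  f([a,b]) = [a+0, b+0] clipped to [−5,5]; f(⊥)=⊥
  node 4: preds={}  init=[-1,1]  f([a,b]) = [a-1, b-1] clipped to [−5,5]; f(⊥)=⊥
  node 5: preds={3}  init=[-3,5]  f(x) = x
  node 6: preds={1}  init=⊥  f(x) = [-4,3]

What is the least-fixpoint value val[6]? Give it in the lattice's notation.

[-4,3]

Worklist (10 pops):
  #1 pop 0: in=⊥ → [3,5] (no change)
  #2 pop 1: in=[-1,5] → [-5,5] (was [-5,0]); enqueue []
  #3 pop 2: in=[-1,5] → [-1,5] (was ⊥); enqueue [1]
  #4 pop 3: in=⊥ → [-1,5] (no change)
  #5 pop 4: in=⊥ → [-1,1] (no change)
  #6 pop 5: in=[-1,5] → [-3,5] (no change)
  #7 pop 6: in=[-5,5] → [-4,3] (was ⊥); enqueue [2]
  #8 pop 1: in=[-1,5] → [-5,5] (no change)
  #9 pop 2: in=[-4,5] → [-4,5] (was [-1,5]); enqueue [1]
  #10 pop 1: in=[-4,5] → [-5,5] (no change)

Fixpoint:
  val[0] = [3,5]
  val[1] = [-5,5]
  val[2] = [-4,5]
  val[3] = [-1,5]
  val[4] = [-1,1]
  val[5] = [-3,5]
  val[6] = [-4,3]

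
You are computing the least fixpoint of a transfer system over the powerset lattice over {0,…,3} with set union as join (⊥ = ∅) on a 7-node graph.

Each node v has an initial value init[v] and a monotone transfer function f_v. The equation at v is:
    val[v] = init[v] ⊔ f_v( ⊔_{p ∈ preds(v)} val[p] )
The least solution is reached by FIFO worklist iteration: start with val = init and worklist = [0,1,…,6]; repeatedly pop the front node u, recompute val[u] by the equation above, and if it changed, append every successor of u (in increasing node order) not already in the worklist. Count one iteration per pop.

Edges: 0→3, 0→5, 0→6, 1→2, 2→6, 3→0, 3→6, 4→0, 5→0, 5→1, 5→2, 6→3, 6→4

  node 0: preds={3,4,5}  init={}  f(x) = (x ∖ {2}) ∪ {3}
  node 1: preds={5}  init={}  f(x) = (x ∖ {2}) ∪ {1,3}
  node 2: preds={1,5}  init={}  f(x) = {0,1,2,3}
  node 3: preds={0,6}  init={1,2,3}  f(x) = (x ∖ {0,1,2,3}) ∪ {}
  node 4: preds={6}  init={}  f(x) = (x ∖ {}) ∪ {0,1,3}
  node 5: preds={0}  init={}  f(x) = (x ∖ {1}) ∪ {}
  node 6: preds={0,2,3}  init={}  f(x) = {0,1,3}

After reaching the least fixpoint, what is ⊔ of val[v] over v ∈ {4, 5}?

Trace (17 dequeues):
  [1] u=0 | in {1,2,3} | out {1,3} | prev {} | push {}
  [2] u=1 | in {} | out {1,3} | prev {} | push {}
  [3] u=2 | in {1,3} | out {0,1,2,3} | prev {} | push {}
  [4] u=3 | in {1,3} | out {1,2,3} | ==
  [5] u=4 | in {} | out {0,1,3} | prev {} | push {0}
  [6] u=5 | in {1,3} | out {3} | prev {} | push {1,2}
  [7] u=6 | in {0,1,2,3} | out {0,1,3} | prev {} | push {3,4}
  [8] u=0 | in {0,1,2,3} | out {0,1,3} | prev {1,3} | push {5,6}
  [9] u=1 | in {3} | out {1,3} | ==
  [10] u=2 | in {1,3} | out {0,1,2,3} | ==
  [11] u=3 | in {0,1,3} | out {1,2,3} | ==
  [12] u=4 | in {0,1,3} | out {0,1,3} | ==
  [13] u=5 | in {0,1,3} | out {0,3} | prev {3} | push {0,1,2}
  [14] u=6 | in {0,1,2,3} | out {0,1,3} | ==
  [15] u=0 | in {0,1,2,3} | out {0,1,3} | ==
  [16] u=1 | in {0,3} | out {0,1,3} | prev {1,3} | push {}
  [17] u=2 | in {0,1,3} | out {0,1,2,3} | ==

Converged values:
  [0] {0,1,3}
  [1] {0,1,3}
  [2] {0,1,2,3}
  [3] {1,2,3}
  [4] {0,1,3}
  [5] {0,3}
  [6] {0,1,3}

{0,1,3}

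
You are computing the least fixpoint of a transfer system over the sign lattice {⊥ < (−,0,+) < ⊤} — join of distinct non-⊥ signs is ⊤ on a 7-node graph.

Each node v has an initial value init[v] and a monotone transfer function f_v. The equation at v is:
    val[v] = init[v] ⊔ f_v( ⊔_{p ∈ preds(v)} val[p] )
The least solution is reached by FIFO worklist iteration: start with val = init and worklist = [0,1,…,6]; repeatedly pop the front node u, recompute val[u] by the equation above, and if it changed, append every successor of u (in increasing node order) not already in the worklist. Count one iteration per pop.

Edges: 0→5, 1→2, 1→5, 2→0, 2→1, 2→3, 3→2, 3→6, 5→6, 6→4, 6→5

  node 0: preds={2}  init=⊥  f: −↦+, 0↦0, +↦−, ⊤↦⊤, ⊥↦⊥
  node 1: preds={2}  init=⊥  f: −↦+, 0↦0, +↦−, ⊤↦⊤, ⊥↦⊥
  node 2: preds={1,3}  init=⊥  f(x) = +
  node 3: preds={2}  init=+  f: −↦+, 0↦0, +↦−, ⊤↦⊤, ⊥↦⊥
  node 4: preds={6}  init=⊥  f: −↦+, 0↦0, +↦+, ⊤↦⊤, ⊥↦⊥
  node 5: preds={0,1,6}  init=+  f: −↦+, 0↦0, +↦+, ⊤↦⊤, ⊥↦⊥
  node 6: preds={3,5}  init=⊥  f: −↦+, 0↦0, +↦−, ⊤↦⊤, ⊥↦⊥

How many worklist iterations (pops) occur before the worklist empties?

Iteration log — 13 steps:
  step 1. node 0  ⊔preds=⊥  new=⊥  stable
  step 2. node 1  ⊔preds=⊥  new=⊥  stable
  step 3. node 2  ⊔preds=+  new=+  old=⊥  +wl: 0,1
  step 4. node 3  ⊔preds=+  new=⊤  old=+  +wl: 2
  step 5. node 4  ⊔preds=⊥  new=⊥  stable
  step 6. node 5  ⊔preds=⊥  new=+  stable
  step 7. node 6  ⊔preds=⊤  new=⊤  old=⊥  +wl: 4,5
  step 8. node 0  ⊔preds=+  new=−  old=⊥  +wl: 
  step 9. node 1  ⊔preds=+  new=−  old=⊥  +wl: 
  step 10. node 2  ⊔preds=⊤  new=+  stable
  step 11. node 4  ⊔preds=⊤  new=⊤  old=⊥  +wl: 
  step 12. node 5  ⊔preds=⊤  new=⊤  old=+  +wl: 6
  step 13. node 6  ⊔preds=⊤  new=⊤  stable

Least fixpoint reached:
  node 0: −
  node 1: −
  node 2: +
  node 3: ⊤
  node 4: ⊤
  node 5: ⊤
  node 6: ⊤

13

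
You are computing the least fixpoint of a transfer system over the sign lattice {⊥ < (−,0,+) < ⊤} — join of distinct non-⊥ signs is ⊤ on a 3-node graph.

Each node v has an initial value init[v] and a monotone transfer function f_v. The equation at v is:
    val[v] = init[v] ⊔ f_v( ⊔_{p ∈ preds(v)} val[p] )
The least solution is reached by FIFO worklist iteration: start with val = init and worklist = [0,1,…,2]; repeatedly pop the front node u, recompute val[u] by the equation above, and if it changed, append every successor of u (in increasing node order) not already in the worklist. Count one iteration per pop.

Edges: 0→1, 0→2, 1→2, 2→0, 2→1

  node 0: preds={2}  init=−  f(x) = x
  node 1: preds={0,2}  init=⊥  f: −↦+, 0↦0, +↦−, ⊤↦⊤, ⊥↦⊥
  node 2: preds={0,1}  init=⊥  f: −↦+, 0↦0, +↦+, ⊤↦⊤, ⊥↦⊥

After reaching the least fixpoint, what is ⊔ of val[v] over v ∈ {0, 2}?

⊤

Iteration log — 6 steps:
  step 1. node 0  ⊔preds=⊥  new=−  stable
  step 2. node 1  ⊔preds=−  new=+  old=⊥  +wl: 
  step 3. node 2  ⊔preds=⊤  new=⊤  old=⊥  +wl: 0,1
  step 4. node 0  ⊔preds=⊤  new=⊤  old=−  +wl: 2
  step 5. node 1  ⊔preds=⊤  new=⊤  old=+  +wl: 
  step 6. node 2  ⊔preds=⊤  new=⊤  stable

Least fixpoint reached:
  node 0: ⊤
  node 1: ⊤
  node 2: ⊤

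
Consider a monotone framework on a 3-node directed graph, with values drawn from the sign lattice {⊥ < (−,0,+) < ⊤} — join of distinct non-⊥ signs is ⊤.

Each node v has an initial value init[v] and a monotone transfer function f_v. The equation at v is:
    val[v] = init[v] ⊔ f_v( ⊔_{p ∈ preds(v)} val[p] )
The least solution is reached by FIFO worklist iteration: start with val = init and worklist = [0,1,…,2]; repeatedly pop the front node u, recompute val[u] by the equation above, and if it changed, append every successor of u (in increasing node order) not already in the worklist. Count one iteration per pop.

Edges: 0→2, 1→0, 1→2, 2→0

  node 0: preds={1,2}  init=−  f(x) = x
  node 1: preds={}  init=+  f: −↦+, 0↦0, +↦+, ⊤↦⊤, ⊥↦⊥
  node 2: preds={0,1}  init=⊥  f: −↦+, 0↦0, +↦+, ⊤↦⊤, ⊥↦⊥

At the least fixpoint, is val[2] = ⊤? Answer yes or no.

Iteration log — 4 steps:
  step 1. node 0  ⊔preds=+  new=⊤  old=−  +wl: 
  step 2. node 1  ⊔preds=⊥  new=+  stable
  step 3. node 2  ⊔preds=⊤  new=⊤  old=⊥  +wl: 0
  step 4. node 0  ⊔preds=⊤  new=⊤  stable

Least fixpoint reached:
  node 0: ⊤
  node 1: +
  node 2: ⊤

yes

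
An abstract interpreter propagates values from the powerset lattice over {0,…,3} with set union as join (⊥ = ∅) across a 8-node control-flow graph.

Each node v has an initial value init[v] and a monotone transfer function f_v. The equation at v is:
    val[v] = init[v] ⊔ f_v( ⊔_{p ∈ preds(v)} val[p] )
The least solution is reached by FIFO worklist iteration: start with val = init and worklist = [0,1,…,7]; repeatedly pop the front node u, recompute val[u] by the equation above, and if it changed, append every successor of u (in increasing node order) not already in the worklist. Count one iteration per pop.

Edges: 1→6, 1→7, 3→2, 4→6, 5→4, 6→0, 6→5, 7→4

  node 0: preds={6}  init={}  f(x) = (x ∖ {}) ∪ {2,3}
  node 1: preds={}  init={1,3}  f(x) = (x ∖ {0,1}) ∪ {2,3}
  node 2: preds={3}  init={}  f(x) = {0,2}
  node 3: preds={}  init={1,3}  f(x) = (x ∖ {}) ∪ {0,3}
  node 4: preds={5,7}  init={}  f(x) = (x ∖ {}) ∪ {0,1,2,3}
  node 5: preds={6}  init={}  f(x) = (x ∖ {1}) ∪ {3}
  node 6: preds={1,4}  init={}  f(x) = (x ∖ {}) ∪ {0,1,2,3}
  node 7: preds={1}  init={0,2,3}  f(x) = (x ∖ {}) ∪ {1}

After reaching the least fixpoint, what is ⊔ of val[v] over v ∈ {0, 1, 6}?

{0,1,2,3}

Iteration log — 13 steps:
  step 1. node 0  ⊔preds={}  new={2,3}  old={}  +wl: 
  step 2. node 1  ⊔preds={}  new={1,2,3}  old={1,3}  +wl: 
  step 3. node 2  ⊔preds={1,3}  new={0,2}  old={}  +wl: 
  step 4. node 3  ⊔preds={}  new={0,1,3}  old={1,3}  +wl: 2
  step 5. node 4  ⊔preds={0,2,3}  new={0,1,2,3}  old={}  +wl: 
  step 6. node 5  ⊔preds={}  new={3}  old={}  +wl: 4
  step 7. node 6  ⊔preds={0,1,2,3}  new={0,1,2,3}  old={}  +wl: 0,5
  step 8. node 7  ⊔preds={1,2,3}  new={0,1,2,3}  old={0,2,3}  +wl: 
  step 9. node 2  ⊔preds={0,1,3}  new={0,2}  stable
  step 10. node 4  ⊔preds={0,1,2,3}  new={0,1,2,3}  stable
  step 11. node 0  ⊔preds={0,1,2,3}  new={0,1,2,3}  old={2,3}  +wl: 
  step 12. node 5  ⊔preds={0,1,2,3}  new={0,2,3}  old={3}  +wl: 4
  step 13. node 4  ⊔preds={0,1,2,3}  new={0,1,2,3}  stable

Least fixpoint reached:
  node 0: {0,1,2,3}
  node 1: {1,2,3}
  node 2: {0,2}
  node 3: {0,1,3}
  node 4: {0,1,2,3}
  node 5: {0,2,3}
  node 6: {0,1,2,3}
  node 7: {0,1,2,3}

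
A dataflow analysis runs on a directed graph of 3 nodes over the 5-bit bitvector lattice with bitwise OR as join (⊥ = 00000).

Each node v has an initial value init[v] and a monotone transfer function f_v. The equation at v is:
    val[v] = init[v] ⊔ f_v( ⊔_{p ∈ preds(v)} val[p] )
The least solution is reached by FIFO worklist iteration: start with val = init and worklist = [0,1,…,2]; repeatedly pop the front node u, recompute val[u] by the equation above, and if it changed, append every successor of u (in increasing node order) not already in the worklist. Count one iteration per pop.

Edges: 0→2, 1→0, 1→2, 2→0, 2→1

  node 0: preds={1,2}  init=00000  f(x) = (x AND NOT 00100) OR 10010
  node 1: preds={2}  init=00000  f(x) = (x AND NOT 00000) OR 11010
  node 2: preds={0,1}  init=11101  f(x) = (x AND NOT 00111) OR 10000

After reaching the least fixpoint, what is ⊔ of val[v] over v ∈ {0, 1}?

11111

Worklist (4 pops):
  #1 pop 0: in=11101 → 11011 (was 00000); enqueue []
  #2 pop 1: in=11101 → 11111 (was 00000); enqueue [0]
  #3 pop 2: in=11111 → 11101 (no change)
  #4 pop 0: in=11111 → 11011 (no change)

Fixpoint:
  val[0] = 11011
  val[1] = 11111
  val[2] = 11101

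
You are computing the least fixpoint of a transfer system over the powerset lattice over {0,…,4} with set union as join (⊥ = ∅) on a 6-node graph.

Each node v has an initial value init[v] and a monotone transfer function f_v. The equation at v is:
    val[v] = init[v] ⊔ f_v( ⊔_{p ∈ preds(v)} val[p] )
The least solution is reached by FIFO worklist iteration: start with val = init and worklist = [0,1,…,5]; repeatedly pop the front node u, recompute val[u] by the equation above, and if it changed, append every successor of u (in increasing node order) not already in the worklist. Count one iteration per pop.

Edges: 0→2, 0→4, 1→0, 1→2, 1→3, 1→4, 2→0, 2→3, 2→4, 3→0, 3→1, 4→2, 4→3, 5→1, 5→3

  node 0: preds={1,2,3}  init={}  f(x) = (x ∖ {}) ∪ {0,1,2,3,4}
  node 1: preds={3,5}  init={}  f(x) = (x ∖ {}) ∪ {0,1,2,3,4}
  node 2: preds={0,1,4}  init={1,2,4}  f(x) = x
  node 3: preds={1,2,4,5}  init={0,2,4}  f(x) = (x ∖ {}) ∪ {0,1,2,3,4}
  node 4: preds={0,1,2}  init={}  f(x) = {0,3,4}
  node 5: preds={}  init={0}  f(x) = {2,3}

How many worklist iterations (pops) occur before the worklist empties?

10

Worklist (10 pops):
  #1 pop 0: in={0,1,2,4} → {0,1,2,3,4} (was {}); enqueue []
  #2 pop 1: in={0,2,4} → {0,1,2,3,4} (was {}); enqueue [0]
  #3 pop 2: in={0,1,2,3,4} → {0,1,2,3,4} (was {1,2,4}); enqueue []
  #4 pop 3: in={0,1,2,3,4} → {0,1,2,3,4} (was {0,2,4}); enqueue [1]
  #5 pop 4: in={0,1,2,3,4} → {0,3,4} (was {}); enqueue [2,3]
  #6 pop 5: in={} → {0,2,3} (was {0}); enqueue []
  #7 pop 0: in={0,1,2,3,4} → {0,1,2,3,4} (no change)
  #8 pop 1: in={0,1,2,3,4} → {0,1,2,3,4} (no change)
  #9 pop 2: in={0,1,2,3,4} → {0,1,2,3,4} (no change)
  #10 pop 3: in={0,1,2,3,4} → {0,1,2,3,4} (no change)

Fixpoint:
  val[0] = {0,1,2,3,4}
  val[1] = {0,1,2,3,4}
  val[2] = {0,1,2,3,4}
  val[3] = {0,1,2,3,4}
  val[4] = {0,3,4}
  val[5] = {0,2,3}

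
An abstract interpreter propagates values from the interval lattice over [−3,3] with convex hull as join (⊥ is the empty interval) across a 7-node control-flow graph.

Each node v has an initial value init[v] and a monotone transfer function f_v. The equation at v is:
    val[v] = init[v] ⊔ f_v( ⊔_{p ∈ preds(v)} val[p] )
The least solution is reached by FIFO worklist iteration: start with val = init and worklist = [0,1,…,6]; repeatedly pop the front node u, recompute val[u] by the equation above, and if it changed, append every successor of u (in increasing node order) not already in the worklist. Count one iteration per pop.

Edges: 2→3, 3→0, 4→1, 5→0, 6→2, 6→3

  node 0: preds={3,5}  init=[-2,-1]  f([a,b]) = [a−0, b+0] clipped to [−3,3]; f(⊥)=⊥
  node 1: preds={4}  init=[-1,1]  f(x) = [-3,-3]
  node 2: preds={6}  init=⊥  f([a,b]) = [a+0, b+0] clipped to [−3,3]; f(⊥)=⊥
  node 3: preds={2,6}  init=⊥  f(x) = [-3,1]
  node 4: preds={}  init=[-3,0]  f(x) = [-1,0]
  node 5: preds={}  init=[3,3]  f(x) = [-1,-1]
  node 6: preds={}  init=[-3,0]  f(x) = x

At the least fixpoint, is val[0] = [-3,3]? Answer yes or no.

yes

Trace (8 dequeues):
  [1] u=0 | in [3,3] | out [-2,3] | prev [-2,-1] | push {}
  [2] u=1 | in [-3,0] | out [-3,1] | prev [-1,1] | push {}
  [3] u=2 | in [-3,0] | out [-3,0] | prev ⊥ | push {}
  [4] u=3 | in [-3,0] | out [-3,1] | prev ⊥ | push {0}
  [5] u=4 | in ⊥ | out [-3,0] | ==
  [6] u=5 | in ⊥ | out [-1,3] | prev [3,3] | push {}
  [7] u=6 | in ⊥ | out [-3,0] | ==
  [8] u=0 | in [-3,3] | out [-3,3] | prev [-2,3] | push {}

Converged values:
  [0] [-3,3]
  [1] [-3,1]
  [2] [-3,0]
  [3] [-3,1]
  [4] [-3,0]
  [5] [-1,3]
  [6] [-3,0]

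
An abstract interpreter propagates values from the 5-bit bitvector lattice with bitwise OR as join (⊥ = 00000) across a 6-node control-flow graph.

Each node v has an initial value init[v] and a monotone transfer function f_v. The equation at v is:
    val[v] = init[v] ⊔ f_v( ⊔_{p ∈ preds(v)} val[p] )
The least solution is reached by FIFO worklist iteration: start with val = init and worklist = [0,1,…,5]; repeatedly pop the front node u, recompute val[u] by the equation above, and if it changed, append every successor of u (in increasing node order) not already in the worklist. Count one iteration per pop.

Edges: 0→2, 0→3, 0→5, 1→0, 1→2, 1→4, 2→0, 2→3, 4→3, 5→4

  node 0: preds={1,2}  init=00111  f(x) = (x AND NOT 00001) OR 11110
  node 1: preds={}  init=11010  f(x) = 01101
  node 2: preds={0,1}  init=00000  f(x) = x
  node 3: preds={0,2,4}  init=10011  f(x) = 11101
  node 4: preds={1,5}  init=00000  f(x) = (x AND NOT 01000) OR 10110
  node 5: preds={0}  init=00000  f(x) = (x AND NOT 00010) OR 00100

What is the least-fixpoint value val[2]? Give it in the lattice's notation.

Iteration log — 9 steps:
  step 1. node 0  ⊔preds=11010  new=11111  old=00111  +wl: 
  step 2. node 1  ⊔preds=00000  new=11111  old=11010  +wl: 0
  step 3. node 2  ⊔preds=11111  new=11111  old=00000  +wl: 
  step 4. node 3  ⊔preds=11111  new=11111  old=10011  +wl: 
  step 5. node 4  ⊔preds=11111  new=10111  old=00000  +wl: 3
  step 6. node 5  ⊔preds=11111  new=11101  old=00000  +wl: 4
  step 7. node 0  ⊔preds=11111  new=11111  stable
  step 8. node 3  ⊔preds=11111  new=11111  stable
  step 9. node 4  ⊔preds=11111  new=10111  stable

Least fixpoint reached:
  node 0: 11111
  node 1: 11111
  node 2: 11111
  node 3: 11111
  node 4: 10111
  node 5: 11101

11111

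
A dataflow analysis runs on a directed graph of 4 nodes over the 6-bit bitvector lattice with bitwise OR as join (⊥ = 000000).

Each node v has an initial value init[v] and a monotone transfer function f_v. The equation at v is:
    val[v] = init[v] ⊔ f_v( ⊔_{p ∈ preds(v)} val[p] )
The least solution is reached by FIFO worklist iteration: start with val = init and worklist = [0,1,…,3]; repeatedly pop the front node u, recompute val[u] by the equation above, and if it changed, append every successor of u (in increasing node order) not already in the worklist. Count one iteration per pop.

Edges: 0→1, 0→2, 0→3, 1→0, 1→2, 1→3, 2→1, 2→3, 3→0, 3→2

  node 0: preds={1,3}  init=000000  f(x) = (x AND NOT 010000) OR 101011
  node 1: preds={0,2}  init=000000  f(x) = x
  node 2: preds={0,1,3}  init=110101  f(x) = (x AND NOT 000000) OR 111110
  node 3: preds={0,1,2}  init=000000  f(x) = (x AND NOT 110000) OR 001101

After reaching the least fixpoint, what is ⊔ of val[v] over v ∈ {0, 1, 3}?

Trace (8 dequeues):
  [1] u=0 | in 000000 | out 101011 | prev 000000 | push {}
  [2] u=1 | in 111111 | out 111111 | prev 000000 | push {0}
  [3] u=2 | in 111111 | out 111111 | prev 110101 | push {1}
  [4] u=3 | in 111111 | out 001111 | prev 000000 | push {2}
  [5] u=0 | in 111111 | out 101111 | prev 101011 | push {3}
  [6] u=1 | in 111111 | out 111111 | ==
  [7] u=2 | in 111111 | out 111111 | ==
  [8] u=3 | in 111111 | out 001111 | ==

Converged values:
  [0] 101111
  [1] 111111
  [2] 111111
  [3] 001111

111111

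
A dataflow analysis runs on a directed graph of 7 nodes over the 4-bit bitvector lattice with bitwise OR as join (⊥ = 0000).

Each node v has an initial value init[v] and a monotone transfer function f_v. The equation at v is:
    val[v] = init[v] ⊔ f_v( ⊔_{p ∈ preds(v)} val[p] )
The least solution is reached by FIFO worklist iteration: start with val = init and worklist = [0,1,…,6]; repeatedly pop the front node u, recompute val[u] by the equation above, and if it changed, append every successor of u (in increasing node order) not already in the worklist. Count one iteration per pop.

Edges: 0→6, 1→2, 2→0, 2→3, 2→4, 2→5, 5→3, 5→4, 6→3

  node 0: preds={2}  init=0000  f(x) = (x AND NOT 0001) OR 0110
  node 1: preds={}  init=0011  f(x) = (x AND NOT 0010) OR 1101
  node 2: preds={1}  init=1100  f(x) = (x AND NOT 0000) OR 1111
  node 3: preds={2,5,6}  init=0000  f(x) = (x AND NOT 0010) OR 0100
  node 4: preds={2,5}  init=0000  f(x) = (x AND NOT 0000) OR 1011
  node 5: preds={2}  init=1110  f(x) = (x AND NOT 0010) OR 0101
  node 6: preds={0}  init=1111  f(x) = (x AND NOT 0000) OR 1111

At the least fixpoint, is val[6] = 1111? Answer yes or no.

yes

Trace (10 dequeues):
  [1] u=0 | in 1100 | out 1110 | prev 0000 | push {}
  [2] u=1 | in 0000 | out 1111 | prev 0011 | push {}
  [3] u=2 | in 1111 | out 1111 | prev 1100 | push {0}
  [4] u=3 | in 1111 | out 1101 | prev 0000 | push {}
  [5] u=4 | in 1111 | out 1111 | prev 0000 | push {}
  [6] u=5 | in 1111 | out 1111 | prev 1110 | push {3,4}
  [7] u=6 | in 1110 | out 1111 | ==
  [8] u=0 | in 1111 | out 1110 | ==
  [9] u=3 | in 1111 | out 1101 | ==
  [10] u=4 | in 1111 | out 1111 | ==

Converged values:
  [0] 1110
  [1] 1111
  [2] 1111
  [3] 1101
  [4] 1111
  [5] 1111
  [6] 1111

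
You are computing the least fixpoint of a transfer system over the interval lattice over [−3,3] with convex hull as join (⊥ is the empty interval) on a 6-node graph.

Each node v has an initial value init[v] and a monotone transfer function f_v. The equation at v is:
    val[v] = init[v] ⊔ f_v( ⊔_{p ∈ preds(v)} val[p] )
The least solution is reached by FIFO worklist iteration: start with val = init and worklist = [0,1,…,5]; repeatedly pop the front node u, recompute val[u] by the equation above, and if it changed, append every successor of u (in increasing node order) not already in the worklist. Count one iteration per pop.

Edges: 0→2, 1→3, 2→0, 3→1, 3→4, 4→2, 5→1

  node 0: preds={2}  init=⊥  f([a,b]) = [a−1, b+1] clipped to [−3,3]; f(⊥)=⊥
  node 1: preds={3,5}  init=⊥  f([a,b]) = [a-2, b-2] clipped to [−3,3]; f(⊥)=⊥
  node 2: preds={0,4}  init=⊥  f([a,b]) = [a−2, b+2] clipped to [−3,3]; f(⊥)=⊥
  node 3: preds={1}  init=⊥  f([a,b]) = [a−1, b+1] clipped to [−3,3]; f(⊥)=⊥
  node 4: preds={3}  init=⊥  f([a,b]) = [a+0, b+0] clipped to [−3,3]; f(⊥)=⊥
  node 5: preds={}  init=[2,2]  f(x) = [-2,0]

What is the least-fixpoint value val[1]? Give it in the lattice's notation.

[-3,0]

Trace (13 dequeues):
  [1] u=0 | in ⊥ | out ⊥ | ==
  [2] u=1 | in [2,2] | out [0,0] | prev ⊥ | push {}
  [3] u=2 | in ⊥ | out ⊥ | ==
  [4] u=3 | in [0,0] | out [-1,1] | prev ⊥ | push {1}
  [5] u=4 | in [-1,1] | out [-1,1] | prev ⊥ | push {2}
  [6] u=5 | in ⊥ | out [-2,2] | prev [2,2] | push {}
  [7] u=1 | in [-2,2] | out [-3,0] | prev [0,0] | push {3}
  [8] u=2 | in [-1,1] | out [-3,3] | prev ⊥ | push {0}
  [9] u=3 | in [-3,0] | out [-3,1] | prev [-1,1] | push {1,4}
  [10] u=0 | in [-3,3] | out [-3,3] | prev ⊥ | push {2}
  [11] u=1 | in [-3,2] | out [-3,0] | ==
  [12] u=4 | in [-3,1] | out [-3,1] | prev [-1,1] | push {}
  [13] u=2 | in [-3,3] | out [-3,3] | ==

Converged values:
  [0] [-3,3]
  [1] [-3,0]
  [2] [-3,3]
  [3] [-3,1]
  [4] [-3,1]
  [5] [-2,2]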